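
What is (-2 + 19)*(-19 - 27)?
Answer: -782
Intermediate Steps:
(-2 + 19)*(-19 - 27) = 17*(-46) = -782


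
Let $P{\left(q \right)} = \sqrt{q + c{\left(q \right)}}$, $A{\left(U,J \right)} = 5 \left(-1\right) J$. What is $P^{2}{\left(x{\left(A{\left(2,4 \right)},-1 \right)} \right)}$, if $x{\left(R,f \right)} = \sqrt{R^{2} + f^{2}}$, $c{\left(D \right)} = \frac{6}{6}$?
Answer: $1 + \sqrt{401} \approx 21.025$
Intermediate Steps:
$A{\left(U,J \right)} = - 5 J$
$c{\left(D \right)} = 1$ ($c{\left(D \right)} = 6 \cdot \frac{1}{6} = 1$)
$P{\left(q \right)} = \sqrt{1 + q}$ ($P{\left(q \right)} = \sqrt{q + 1} = \sqrt{1 + q}$)
$P^{2}{\left(x{\left(A{\left(2,4 \right)},-1 \right)} \right)} = \left(\sqrt{1 + \sqrt{\left(\left(-5\right) 4\right)^{2} + \left(-1\right)^{2}}}\right)^{2} = \left(\sqrt{1 + \sqrt{\left(-20\right)^{2} + 1}}\right)^{2} = \left(\sqrt{1 + \sqrt{400 + 1}}\right)^{2} = \left(\sqrt{1 + \sqrt{401}}\right)^{2} = 1 + \sqrt{401}$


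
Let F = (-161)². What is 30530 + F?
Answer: 56451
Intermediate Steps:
F = 25921
30530 + F = 30530 + 25921 = 56451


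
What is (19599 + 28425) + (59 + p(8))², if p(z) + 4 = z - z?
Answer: 51049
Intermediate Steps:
p(z) = -4 (p(z) = -4 + (z - z) = -4 + 0 = -4)
(19599 + 28425) + (59 + p(8))² = (19599 + 28425) + (59 - 4)² = 48024 + 55² = 48024 + 3025 = 51049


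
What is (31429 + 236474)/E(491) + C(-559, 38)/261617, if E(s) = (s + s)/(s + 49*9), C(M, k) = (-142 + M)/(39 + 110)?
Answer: 4866488744026343/19139638103 ≈ 2.5426e+5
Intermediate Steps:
C(M, k) = -142/149 + M/149 (C(M, k) = (-142 + M)/149 = (-142 + M)*(1/149) = -142/149 + M/149)
E(s) = 2*s/(441 + s) (E(s) = (2*s)/(s + 441) = (2*s)/(441 + s) = 2*s/(441 + s))
(31429 + 236474)/E(491) + C(-559, 38)/261617 = (31429 + 236474)/((2*491/(441 + 491))) + (-142/149 + (1/149)*(-559))/261617 = 267903/((2*491/932)) + (-142/149 - 559/149)*(1/261617) = 267903/((2*491*(1/932))) - 701/149*1/261617 = 267903/(491/466) - 701/38980933 = 267903*(466/491) - 701/38980933 = 124842798/491 - 701/38980933 = 4866488744026343/19139638103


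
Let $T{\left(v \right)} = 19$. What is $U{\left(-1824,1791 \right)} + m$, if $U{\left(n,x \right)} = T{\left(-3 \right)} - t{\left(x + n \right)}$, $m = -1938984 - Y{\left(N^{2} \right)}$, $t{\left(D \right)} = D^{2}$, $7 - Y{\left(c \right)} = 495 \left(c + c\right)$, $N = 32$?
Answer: $-926301$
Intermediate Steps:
$Y{\left(c \right)} = 7 - 990 c$ ($Y{\left(c \right)} = 7 - 495 \left(c + c\right) = 7 - 495 \cdot 2 c = 7 - 990 c$)
$m = -925231$ ($m = -1938984 - \left(7 - 990 \cdot 32^{2}\right) = -1938984 - \left(7 - 1013760\right) = -1938984 - -1013753 = -1938984 + 1013753 = -925231$)
$U{\left(n,x \right)} = 19 - \left(n + x\right)^{2}$ ($U{\left(n,x \right)} = 19 - \left(x + n\right)^{2} = 19 - \left(n + x\right)^{2}$)
$U{\left(-1824,1791 \right)} + m = \left(19 - \left(-1824 + 1791\right)^{2}\right) - 925231 = \left(19 - \left(-33\right)^{2}\right) - 925231 = \left(19 - 1089\right) - 925231 = -1070 - 925231 = -926301$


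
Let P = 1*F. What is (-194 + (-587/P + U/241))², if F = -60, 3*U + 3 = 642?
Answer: 7027763886049/209091600 ≈ 33611.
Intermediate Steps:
U = 213 (U = -1 + (⅓)*642 = -1 + 214 = 213)
P = -60 (P = 1*(-60) = -60)
(-194 + (-587/P + U/241))² = (-194 + (-587/(-60) + 213/241))² = (-194 + (-587*(-1/60) + 213*(1/241)))² = (-194 + (587/60 + 213/241))² = (-194 + 154247/14460)² = (-2650993/14460)² = 7027763886049/209091600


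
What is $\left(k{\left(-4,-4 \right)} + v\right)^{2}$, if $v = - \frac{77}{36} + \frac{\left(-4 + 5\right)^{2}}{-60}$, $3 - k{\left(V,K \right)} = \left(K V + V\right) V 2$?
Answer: $\frac{18992164}{2025} \approx 9378.8$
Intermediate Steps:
$k{\left(V,K \right)} = 3 - 2 V \left(V + K V\right)$ ($k{\left(V,K \right)} = 3 - \left(K V + V\right) V 2 = 3 - \left(V + K V\right) V 2 = 3 - V \left(V + K V\right) 2 = 3 - 2 V \left(V + K V\right)$)
$v = - \frac{97}{45}$ ($v = \left(-77\right) \frac{1}{36} + 1^{2} \left(- \frac{1}{60}\right) = - \frac{77}{36} + 1 \left(- \frac{1}{60}\right) = - \frac{77}{36} - \frac{1}{60} = - \frac{97}{45} \approx -2.1556$)
$\left(k{\left(-4,-4 \right)} + v\right)^{2} = \left(\left(3 - 2 \left(-4\right)^{2} - - 8 \left(-4\right)^{2}\right) - \frac{97}{45}\right)^{2} = \left(\left(3 - 32 - \left(-8\right) 16\right) - \frac{97}{45}\right)^{2} = \left(\left(3 - 32 + 128\right) - \frac{97}{45}\right)^{2} = \left(99 - \frac{97}{45}\right)^{2} = \left(\frac{4358}{45}\right)^{2} = \frac{18992164}{2025}$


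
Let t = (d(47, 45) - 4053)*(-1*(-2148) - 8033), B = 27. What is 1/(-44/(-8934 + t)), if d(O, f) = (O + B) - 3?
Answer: -5856284/11 ≈ -5.3239e+5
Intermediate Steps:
d(O, f) = 24 + O (d(O, f) = (O + 27) - 3 = (27 + O) - 3 = 24 + O)
t = 23434070 (t = ((24 + 47) - 4053)*(-1*(-2148) - 8033) = (71 - 4053)*(2148 - 8033) = -3982*(-5885) = 23434070)
1/(-44/(-8934 + t)) = 1/(-44/(-8934 + 23434070)) = 1/(-44/23425136) = 1/((1/23425136)*(-44)) = 1/(-11/5856284) = -5856284/11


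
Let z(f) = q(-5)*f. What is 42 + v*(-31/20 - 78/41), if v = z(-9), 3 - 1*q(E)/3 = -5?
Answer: 161484/205 ≈ 787.73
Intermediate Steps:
q(E) = 24 (q(E) = 9 - 3*(-5) = 9 + 15 = 24)
z(f) = 24*f
v = -216 (v = 24*(-9) = -216)
42 + v*(-31/20 - 78/41) = 42 - 216*(-31/20 - 78/41) = 42 - 216*(-2831/820) = 42 + 152874/205 = 161484/205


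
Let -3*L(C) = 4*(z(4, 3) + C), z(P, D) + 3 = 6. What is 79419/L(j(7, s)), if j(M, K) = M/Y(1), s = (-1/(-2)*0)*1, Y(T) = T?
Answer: -238257/40 ≈ -5956.4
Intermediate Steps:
z(P, D) = 3 (z(P, D) = -3 + 6 = 3)
s = 0 (s = (-1*(-1/2)*0)*1 = ((1/2)*0)*1 = 0*1 = 0)
j(M, K) = M (j(M, K) = M/1 = M*1 = M)
L(C) = -4 - 4*C/3 (L(C) = -4*(3 + C)/3 = -(12 + 4*C)/3 = -4 - 4*C/3)
79419/L(j(7, s)) = 79419/(-4 - 4/3*7) = 79419/(-4 - 28/3) = 79419/(-40/3) = 79419*(-3/40) = -238257/40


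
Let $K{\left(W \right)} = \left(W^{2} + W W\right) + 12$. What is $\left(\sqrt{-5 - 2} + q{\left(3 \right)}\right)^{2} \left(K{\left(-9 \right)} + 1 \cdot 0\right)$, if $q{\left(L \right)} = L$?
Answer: $348 + 1044 i \sqrt{7} \approx 348.0 + 2762.2 i$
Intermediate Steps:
$K{\left(W \right)} = 12 + 2 W^{2}$ ($K{\left(W \right)} = \left(W^{2} + W^{2}\right) + 12 = 2 W^{2} + 12 = 12 + 2 W^{2}$)
$\left(\sqrt{-5 - 2} + q{\left(3 \right)}\right)^{2} \left(K{\left(-9 \right)} + 1 \cdot 0\right) = \left(\sqrt{-5 - 2} + 3\right)^{2} \left(\left(12 + 2 \left(-9\right)^{2}\right) + 1 \cdot 0\right) = \left(\sqrt{-7} + 3\right)^{2} \left(\left(12 + 2 \cdot 81\right) + 0\right) = \left(i \sqrt{7} + 3\right)^{2} \left(\left(12 + 162\right) + 0\right) = \left(3 + i \sqrt{7}\right)^{2} \left(174 + 0\right) = \left(3 + i \sqrt{7}\right)^{2} \cdot 174 = 174 \left(3 + i \sqrt{7}\right)^{2}$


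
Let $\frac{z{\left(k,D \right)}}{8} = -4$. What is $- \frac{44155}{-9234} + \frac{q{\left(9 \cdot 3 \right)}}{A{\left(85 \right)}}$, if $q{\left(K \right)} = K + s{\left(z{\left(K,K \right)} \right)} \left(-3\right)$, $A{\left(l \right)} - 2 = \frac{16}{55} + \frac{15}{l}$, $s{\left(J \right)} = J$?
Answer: $\frac{387940585}{7100946} \approx 54.632$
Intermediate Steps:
$z{\left(k,D \right)} = -32$ ($z{\left(k,D \right)} = 8 \left(-4\right) = -32$)
$A{\left(l \right)} = \frac{126}{55} + \frac{15}{l}$ ($A{\left(l \right)} = 2 + \left(\frac{16}{55} + \frac{15}{l}\right) = \frac{126}{55} + \frac{15}{l}$)
$q{\left(K \right)} = 96 + K$ ($q{\left(K \right)} = K - -96 = K + 96 = 96 + K$)
$- \frac{44155}{-9234} + \frac{q{\left(9 \cdot 3 \right)}}{A{\left(85 \right)}} = - \frac{44155}{-9234} + \frac{96 + 9 \cdot 3}{\frac{126}{55} + \frac{15}{85}} = \left(-44155\right) \left(- \frac{1}{9234}\right) + \frac{96 + 27}{\frac{126}{55} + 15 \cdot \frac{1}{85}} = \frac{44155}{9234} + \frac{123}{\frac{126}{55} + \frac{3}{17}} = \frac{44155}{9234} + \frac{123}{\frac{2307}{935}} = \frac{44155}{9234} + 123 \cdot \frac{935}{2307} = \frac{44155}{9234} + \frac{38335}{769} = \frac{387940585}{7100946}$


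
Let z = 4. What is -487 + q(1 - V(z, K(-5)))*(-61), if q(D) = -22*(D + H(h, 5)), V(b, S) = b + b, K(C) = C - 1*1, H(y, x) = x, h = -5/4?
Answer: -3171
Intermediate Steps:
h = -5/4 (h = -5*¼ = -5/4 ≈ -1.2500)
K(C) = -1 + C (K(C) = C - 1 = -1 + C)
V(b, S) = 2*b
q(D) = -110 - 22*D (q(D) = -22*(D + 5) = -22*(5 + D) = -110 - 22*D)
-487 + q(1 - V(z, K(-5)))*(-61) = -487 + (-110 - 22*(1 - 2*4))*(-61) = -487 + (-110 - 22*(1 - 1*8))*(-61) = -487 + (-110 - 22*(1 - 8))*(-61) = -487 + (-110 - 22*(-7))*(-61) = -487 + (-110 + 154)*(-61) = -487 + 44*(-61) = -487 - 2684 = -3171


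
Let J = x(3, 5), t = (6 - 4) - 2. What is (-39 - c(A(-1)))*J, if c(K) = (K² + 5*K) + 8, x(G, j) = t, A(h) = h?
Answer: 0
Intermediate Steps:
t = 0 (t = 2 - 2 = 0)
x(G, j) = 0
J = 0
c(K) = 8 + K² + 5*K
(-39 - c(A(-1)))*J = (-39 - (8 + (-1)² + 5*(-1)))*0 = (-39 - (8 + 1 - 5))*0 = (-39 - 1*4)*0 = (-39 - 4)*0 = -43*0 = 0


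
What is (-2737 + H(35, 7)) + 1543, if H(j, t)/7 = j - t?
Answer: -998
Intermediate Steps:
H(j, t) = -7*t + 7*j (H(j, t) = 7*(j - t) = -7*t + 7*j)
(-2737 + H(35, 7)) + 1543 = (-2737 + (-7*7 + 7*35)) + 1543 = (-2737 + (-49 + 245)) + 1543 = (-2737 + 196) + 1543 = -2541 + 1543 = -998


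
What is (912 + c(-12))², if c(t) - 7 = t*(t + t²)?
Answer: 442225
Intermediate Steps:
c(t) = 7 + t*(t + t²)
(912 + c(-12))² = (912 + (7 + (-12)² + (-12)³))² = (912 + (7 + 144 - 1728))² = (912 - 1577)² = (-665)² = 442225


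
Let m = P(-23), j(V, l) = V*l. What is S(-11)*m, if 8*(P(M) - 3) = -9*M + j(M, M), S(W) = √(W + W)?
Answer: 95*I*√22 ≈ 445.59*I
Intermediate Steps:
S(W) = √2*√W (S(W) = √(2*W) = √2*√W)
P(M) = 3 - 9*M/8 + M²/8 (P(M) = 3 + (-9*M + M*M)/8 = 3 + (-9*M + M²)/8 = 3 + (M² - 9*M)/8 = 3 + (-9*M/8 + M²/8) = 3 - 9*M/8 + M²/8)
m = 95 (m = 3 - 9/8*(-23) + (⅛)*(-23)² = 3 + 207/8 + (⅛)*529 = 3 + 207/8 + 529/8 = 95)
S(-11)*m = (√2*√(-11))*95 = (√2*(I*√11))*95 = (I*√22)*95 = 95*I*√22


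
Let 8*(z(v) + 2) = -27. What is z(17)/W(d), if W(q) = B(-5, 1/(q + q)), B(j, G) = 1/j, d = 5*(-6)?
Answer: 215/8 ≈ 26.875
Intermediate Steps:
z(v) = -43/8 (z(v) = -2 + (⅛)*(-27) = -2 - 27/8 = -43/8)
d = -30
W(q) = -⅕ (W(q) = 1/(-5) = -⅕)
z(17)/W(d) = -43/(8*(-⅕)) = -43/8*(-5) = 215/8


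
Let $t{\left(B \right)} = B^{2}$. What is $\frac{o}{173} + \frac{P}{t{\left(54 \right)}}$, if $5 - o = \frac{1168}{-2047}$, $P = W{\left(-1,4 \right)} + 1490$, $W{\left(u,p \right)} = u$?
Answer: $\frac{560552207}{1032645996} \approx 0.54283$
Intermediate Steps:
$P = 1489$ ($P = -1 + 1490 = 1489$)
$o = \frac{11403}{2047}$ ($o = 5 - \frac{1168}{-2047} = 5 - 1168 \left(- \frac{1}{2047}\right) = 5 - - \frac{1168}{2047} = 5 + \frac{1168}{2047} = \frac{11403}{2047} \approx 5.5706$)
$\frac{o}{173} + \frac{P}{t{\left(54 \right)}} = \frac{11403}{2047 \cdot 173} + \frac{1489}{54^{2}} = \frac{11403}{2047} \cdot \frac{1}{173} + \frac{1489}{2916} = \frac{11403}{354131} + 1489 \cdot \frac{1}{2916} = \frac{11403}{354131} + \frac{1489}{2916} = \frac{560552207}{1032645996}$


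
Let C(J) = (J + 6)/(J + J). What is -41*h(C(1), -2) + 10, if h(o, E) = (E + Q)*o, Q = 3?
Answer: -267/2 ≈ -133.50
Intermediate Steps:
C(J) = (6 + J)/(2*J) (C(J) = (6 + J)/((2*J)) = (6 + J)*(1/(2*J)) = (6 + J)/(2*J))
h(o, E) = o*(3 + E) (h(o, E) = (E + 3)*o = (3 + E)*o = o*(3 + E))
-41*h(C(1), -2) + 10 = -41*(½)*(6 + 1)/1*(3 - 2) + 10 = -41*(½)*1*7 + 10 = -287/2 + 10 = -267/2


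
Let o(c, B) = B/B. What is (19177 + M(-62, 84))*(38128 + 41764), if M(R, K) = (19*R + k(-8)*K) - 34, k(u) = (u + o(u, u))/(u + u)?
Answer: 1438195811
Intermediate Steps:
o(c, B) = 1
k(u) = (1 + u)/(2*u) (k(u) = (u + 1)/(u + u) = (1 + u)/((2*u)) = (1 + u)*(1/(2*u)) = (1 + u)/(2*u))
M(R, K) = -34 + 19*R + 7*K/16 (M(R, K) = (19*R + ((½)*(1 - 8)/(-8))*K) - 34 = (19*R + ((½)*(-⅛)*(-7))*K) - 34 = (19*R + 7*K/16) - 34 = -34 + 19*R + 7*K/16)
(19177 + M(-62, 84))*(38128 + 41764) = (19177 + (-34 + 19*(-62) + (7/16)*84))*(38128 + 41764) = (19177 + (-34 - 1178 + 147/4))*79892 = (19177 - 4701/4)*79892 = (72007/4)*79892 = 1438195811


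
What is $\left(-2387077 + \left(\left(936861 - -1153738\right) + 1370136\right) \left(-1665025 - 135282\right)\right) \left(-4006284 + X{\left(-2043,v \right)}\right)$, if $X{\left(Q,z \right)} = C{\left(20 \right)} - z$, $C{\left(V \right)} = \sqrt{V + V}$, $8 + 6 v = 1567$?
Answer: $\frac{74886965851402081943}{3} - 12460775665444 \sqrt{10} \approx 2.4962 \cdot 10^{19}$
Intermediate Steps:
$v = \frac{1559}{6}$ ($v = - \frac{4}{3} + \frac{1}{6} \cdot 1567 = - \frac{4}{3} + \frac{1567}{6} = \frac{1559}{6} \approx 259.83$)
$C{\left(V \right)} = \sqrt{2} \sqrt{V}$ ($C{\left(V \right)} = \sqrt{2 V} = \sqrt{2} \sqrt{V}$)
$X{\left(Q,z \right)} = - z + 2 \sqrt{10}$ ($X{\left(Q,z \right)} = \sqrt{2} \sqrt{20} - z = \sqrt{2} \cdot 2 \sqrt{5} - z = 2 \sqrt{10} - z = - z + 2 \sqrt{10}$)
$\left(-2387077 + \left(\left(936861 - -1153738\right) + 1370136\right) \left(-1665025 - 135282\right)\right) \left(-4006284 + X{\left(-2043,v \right)}\right) = \left(-2387077 + \left(\left(936861 - -1153738\right) + 1370136\right) \left(-1665025 - 135282\right)\right) \left(-4006284 + \left(\left(-1\right) \frac{1559}{6} + 2 \sqrt{10}\right)\right) = \left(-2387077 + \left(\left(936861 + 1153738\right) + 1370136\right) \left(-1800307\right)\right) \left(-4006284 - \left(\frac{1559}{6} - 2 \sqrt{10}\right)\right) = \left(-2387077 + \left(2090599 + 1370136\right) \left(-1800307\right)\right) \left(- \frac{24039263}{6} + 2 \sqrt{10}\right) = \left(-2387077 + 3460735 \left(-1800307\right)\right) \left(- \frac{24039263}{6} + 2 \sqrt{10}\right) = \left(-2387077 - 6230385445645\right) \left(- \frac{24039263}{6} + 2 \sqrt{10}\right) = - 6230387832722 \left(- \frac{24039263}{6} + 2 \sqrt{10}\right) = \frac{74886965851402081943}{3} - 12460775665444 \sqrt{10}$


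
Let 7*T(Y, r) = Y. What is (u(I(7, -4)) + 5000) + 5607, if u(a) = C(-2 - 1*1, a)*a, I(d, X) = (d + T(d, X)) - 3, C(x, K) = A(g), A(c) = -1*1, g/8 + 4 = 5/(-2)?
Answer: 10602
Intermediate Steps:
T(Y, r) = Y/7
g = -52 (g = -32 + 8*(5/(-2)) = -32 + 8*(5*(-½)) = -32 + 8*(-5/2) = -32 - 20 = -52)
A(c) = -1
C(x, K) = -1
I(d, X) = -3 + 8*d/7 (I(d, X) = (d + d/7) - 3 = 8*d/7 - 3 = -3 + 8*d/7)
u(a) = -a
(u(I(7, -4)) + 5000) + 5607 = (-(-3 + (8/7)*7) + 5000) + 5607 = (-(-3 + 8) + 5000) + 5607 = (-1*5 + 5000) + 5607 = (-5 + 5000) + 5607 = 4995 + 5607 = 10602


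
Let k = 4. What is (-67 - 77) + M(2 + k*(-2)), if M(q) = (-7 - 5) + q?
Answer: -162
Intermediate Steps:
M(q) = -12 + q
(-67 - 77) + M(2 + k*(-2)) = (-67 - 77) + (-12 + (2 + 4*(-2))) = -144 + (-12 + (2 - 8)) = -144 + (-12 - 6) = -144 - 18 = -162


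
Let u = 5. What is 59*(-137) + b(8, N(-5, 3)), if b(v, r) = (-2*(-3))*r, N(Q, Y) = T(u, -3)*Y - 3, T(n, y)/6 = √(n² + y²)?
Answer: -8101 + 108*√34 ≈ -7471.3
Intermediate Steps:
T(n, y) = 6*√(n² + y²)
N(Q, Y) = -3 + 6*Y*√34 (N(Q, Y) = (6*√(5² + (-3)²))*Y - 3 = (6*√(25 + 9))*Y - 3 = (6*√34)*Y - 3 = 6*Y*√34 - 3 = -3 + 6*Y*√34)
b(v, r) = 6*r
59*(-137) + b(8, N(-5, 3)) = 59*(-137) + 6*(-3 + 6*3*√34) = -8083 + 6*(-3 + 18*√34) = -8083 + (-18 + 108*√34) = -8101 + 108*√34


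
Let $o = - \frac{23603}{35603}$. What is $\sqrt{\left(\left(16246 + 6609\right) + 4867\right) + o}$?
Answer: $\frac{\sqrt{35138835251089}}{35603} \approx 166.5$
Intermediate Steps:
$o = - \frac{23603}{35603}$ ($o = \left(-23603\right) \frac{1}{35603} = - \frac{23603}{35603} \approx -0.66295$)
$\sqrt{\left(\left(16246 + 6609\right) + 4867\right) + o} = \sqrt{\left(\left(16246 + 6609\right) + 4867\right) - \frac{23603}{35603}} = \sqrt{\left(22855 + 4867\right) - \frac{23603}{35603}} = \sqrt{27722 - \frac{23603}{35603}} = \sqrt{\frac{986962763}{35603}} = \frac{\sqrt{35138835251089}}{35603}$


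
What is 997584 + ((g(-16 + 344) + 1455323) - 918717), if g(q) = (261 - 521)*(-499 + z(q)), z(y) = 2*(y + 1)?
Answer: 1492850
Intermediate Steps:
z(y) = 2 + 2*y (z(y) = 2*(1 + y) = 2 + 2*y)
g(q) = 129220 - 520*q (g(q) = (261 - 521)*(-499 + (2 + 2*q)) = -260*(-497 + 2*q) = 129220 - 520*q)
997584 + ((g(-16 + 344) + 1455323) - 918717) = 997584 + (((129220 - 520*(-16 + 344)) + 1455323) - 918717) = 997584 + (((129220 - 520*328) + 1455323) - 918717) = 997584 + (((129220 - 170560) + 1455323) - 918717) = 997584 + ((-41340 + 1455323) - 918717) = 997584 + (1413983 - 918717) = 997584 + 495266 = 1492850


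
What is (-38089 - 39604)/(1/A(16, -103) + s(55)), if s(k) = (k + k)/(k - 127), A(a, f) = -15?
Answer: 1997820/41 ≈ 48727.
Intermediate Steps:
s(k) = 2*k/(-127 + k) (s(k) = (2*k)/(-127 + k) = 2*k/(-127 + k))
(-38089 - 39604)/(1/A(16, -103) + s(55)) = (-38089 - 39604)/(1/(-15) + 2*55/(-127 + 55)) = -77693/(-1/15 + 2*55/(-72)) = -77693/(-1/15 + 2*55*(-1/72)) = -77693/(-1/15 - 55/36) = -77693/(-287/180) = -77693*(-180/287) = 1997820/41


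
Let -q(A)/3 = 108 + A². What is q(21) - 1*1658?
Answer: -3305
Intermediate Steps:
q(A) = -324 - 3*A² (q(A) = -3*(108 + A²) = -324 - 3*A²)
q(21) - 1*1658 = (-324 - 3*21²) - 1*1658 = (-324 - 3*441) - 1658 = (-324 - 1323) - 1658 = -1647 - 1658 = -3305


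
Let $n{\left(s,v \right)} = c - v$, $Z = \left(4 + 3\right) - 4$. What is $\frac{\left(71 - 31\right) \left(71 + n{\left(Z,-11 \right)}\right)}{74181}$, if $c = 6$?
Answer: $\frac{3520}{74181} \approx 0.047451$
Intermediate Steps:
$Z = 3$ ($Z = 7 - 4 = 3$)
$n{\left(s,v \right)} = 6 - v$
$\frac{\left(71 - 31\right) \left(71 + n{\left(Z,-11 \right)}\right)}{74181} = \frac{\left(71 - 31\right) \left(71 + \left(6 - -11\right)\right)}{74181} = 40 \left(71 + \left(6 + 11\right)\right) \frac{1}{74181} = 40 \left(71 + 17\right) \frac{1}{74181} = 40 \cdot 88 \cdot \frac{1}{74181} = 3520 \cdot \frac{1}{74181} = \frac{3520}{74181}$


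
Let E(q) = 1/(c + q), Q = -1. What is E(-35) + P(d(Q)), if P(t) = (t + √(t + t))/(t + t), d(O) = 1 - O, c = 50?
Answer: 16/15 ≈ 1.0667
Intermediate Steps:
E(q) = 1/(50 + q)
P(t) = (t + √2*√t)/(2*t) (P(t) = (t + √(2*t))/((2*t)) = (t + √2*√t)*(1/(2*t)) = (t + √2*√t)/(2*t))
E(-35) + P(d(Q)) = 1/(50 - 35) + (½ + √2/(2*√(1 - 1*(-1)))) = 1/15 + (½ + √2/(2*√(1 + 1))) = 1/15 + (½ + √2/(2*√2)) = 1/15 + (½ + √2*(√2/2)/2) = 1/15 + (½ + ½) = 1/15 + 1 = 16/15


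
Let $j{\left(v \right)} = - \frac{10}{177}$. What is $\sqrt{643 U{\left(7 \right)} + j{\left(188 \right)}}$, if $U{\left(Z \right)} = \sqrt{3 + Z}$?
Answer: $\frac{\sqrt{-1770 + 20144547 \sqrt{10}}}{177} \approx 45.092$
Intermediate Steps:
$j{\left(v \right)} = - \frac{10}{177}$ ($j{\left(v \right)} = \left(-10\right) \frac{1}{177} = - \frac{10}{177}$)
$\sqrt{643 U{\left(7 \right)} + j{\left(188 \right)}} = \sqrt{643 \sqrt{3 + 7} - \frac{10}{177}} = \sqrt{643 \sqrt{10} - \frac{10}{177}} = \sqrt{- \frac{10}{177} + 643 \sqrt{10}}$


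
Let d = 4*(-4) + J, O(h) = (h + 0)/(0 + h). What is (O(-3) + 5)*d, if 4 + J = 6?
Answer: -84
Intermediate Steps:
J = 2 (J = -4 + 6 = 2)
O(h) = 1 (O(h) = h/h = 1)
d = -14 (d = 4*(-4) + 2 = -16 + 2 = -14)
(O(-3) + 5)*d = (1 + 5)*(-14) = 6*(-14) = -84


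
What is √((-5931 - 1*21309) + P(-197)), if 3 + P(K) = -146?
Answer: I*√27389 ≈ 165.5*I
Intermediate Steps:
P(K) = -149 (P(K) = -3 - 146 = -149)
√((-5931 - 1*21309) + P(-197)) = √((-5931 - 1*21309) - 149) = √((-5931 - 21309) - 149) = √(-27240 - 149) = √(-27389) = I*√27389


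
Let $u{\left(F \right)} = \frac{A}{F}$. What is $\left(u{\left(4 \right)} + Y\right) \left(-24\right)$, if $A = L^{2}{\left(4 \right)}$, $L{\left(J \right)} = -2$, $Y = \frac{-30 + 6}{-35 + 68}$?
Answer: $- \frac{72}{11} \approx -6.5455$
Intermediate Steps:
$Y = - \frac{8}{11}$ ($Y = - \frac{24}{33} = \left(-24\right) \frac{1}{33} = - \frac{8}{11} \approx -0.72727$)
$A = 4$ ($A = \left(-2\right)^{2} = 4$)
$u{\left(F \right)} = \frac{4}{F}$
$\left(u{\left(4 \right)} + Y\right) \left(-24\right) = \left(\frac{4}{4} - \frac{8}{11}\right) \left(-24\right) = \left(4 \cdot \frac{1}{4} - \frac{8}{11}\right) \left(-24\right) = \left(1 - \frac{8}{11}\right) \left(-24\right) = \frac{3}{11} \left(-24\right) = - \frac{72}{11}$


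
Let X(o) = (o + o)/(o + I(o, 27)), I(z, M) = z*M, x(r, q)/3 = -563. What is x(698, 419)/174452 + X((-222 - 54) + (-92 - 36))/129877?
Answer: -1535448545/158601116828 ≈ -0.0096812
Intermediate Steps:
x(r, q) = -1689 (x(r, q) = 3*(-563) = -1689)
I(z, M) = M*z
X(o) = 1/14 (X(o) = (o + o)/(o + 27*o) = (2*o)/((28*o)) = (2*o)*(1/(28*o)) = 1/14)
x(698, 419)/174452 + X((-222 - 54) + (-92 - 36))/129877 = -1689/174452 + (1/14)/129877 = -1689*1/174452 + (1/14)*(1/129877) = -1689/174452 + 1/1818278 = -1535448545/158601116828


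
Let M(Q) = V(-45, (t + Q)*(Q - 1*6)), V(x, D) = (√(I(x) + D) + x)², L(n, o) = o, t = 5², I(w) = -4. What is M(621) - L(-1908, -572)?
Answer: 399883 - 90*√397286 ≈ 3.4316e+5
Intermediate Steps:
t = 25
V(x, D) = (x + √(-4 + D))² (V(x, D) = (√(-4 + D) + x)² = (x + √(-4 + D))²)
M(Q) = (-45 + √(-4 + (-6 + Q)*(25 + Q)))² (M(Q) = (-45 + √(-4 + (25 + Q)*(Q - 1*6)))² = (-45 + √(-4 + (25 + Q)*(Q - 6)))² = (-45 + √(-4 + (25 + Q)*(-6 + Q)))² = (-45 + √(-4 + (-6 + Q)*(25 + Q)))²)
M(621) - L(-1908, -572) = (-45 + √(-154 + 621² + 19*621))² - 1*(-572) = (-45 + √(-154 + 385641 + 11799))² + 572 = (-45 + √397286)² + 572 = 572 + (-45 + √397286)²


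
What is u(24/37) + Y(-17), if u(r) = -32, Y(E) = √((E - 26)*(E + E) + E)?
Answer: -32 + 17*√5 ≈ 6.0132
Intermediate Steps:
Y(E) = √(E + 2*E*(-26 + E)) (Y(E) = √((-26 + E)*(2*E) + E) = √(2*E*(-26 + E) + E) = √(E + 2*E*(-26 + E)))
u(24/37) + Y(-17) = -32 + √(-17*(-51 + 2*(-17))) = -32 + √(-17*(-51 - 34)) = -32 + √(-17*(-85)) = -32 + √1445 = -32 + 17*√5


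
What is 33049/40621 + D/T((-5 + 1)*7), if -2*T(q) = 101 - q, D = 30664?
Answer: -2486941367/5240109 ≈ -474.60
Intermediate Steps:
T(q) = -101/2 + q/2 (T(q) = -(101 - q)/2 = -101/2 + q/2)
33049/40621 + D/T((-5 + 1)*7) = 33049/40621 + 30664/(-101/2 + ((-5 + 1)*7)/2) = 33049*(1/40621) + 30664/(-101/2 + (-4*7)/2) = 33049/40621 + 30664/(-101/2 + (1/2)*(-28)) = 33049/40621 + 30664/(-101/2 - 14) = 33049/40621 + 30664/(-129/2) = 33049/40621 + 30664*(-2/129) = 33049/40621 - 61328/129 = -2486941367/5240109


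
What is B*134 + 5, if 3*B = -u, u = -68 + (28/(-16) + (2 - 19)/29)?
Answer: 547523/174 ≈ 3146.7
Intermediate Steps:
u = -8159/116 (u = -68 + (28*(-1/16) - 17*1/29) = -68 + (-7/4 - 17/29) = -68 - 271/116 = -8159/116 ≈ -70.336)
B = 8159/348 (B = (-1*(-8159/116))/3 = (1/3)*(8159/116) = 8159/348 ≈ 23.445)
B*134 + 5 = (8159/348)*134 + 5 = 546653/174 + 5 = 547523/174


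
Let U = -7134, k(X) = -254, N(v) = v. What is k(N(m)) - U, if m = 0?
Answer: 6880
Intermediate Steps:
k(N(m)) - U = -254 - 1*(-7134) = -254 + 7134 = 6880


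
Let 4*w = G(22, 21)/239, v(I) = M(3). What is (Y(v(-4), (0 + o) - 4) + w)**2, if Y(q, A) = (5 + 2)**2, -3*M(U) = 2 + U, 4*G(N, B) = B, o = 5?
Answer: 35117635609/14622976 ≈ 2401.5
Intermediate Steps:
G(N, B) = B/4
M(U) = -2/3 - U/3 (M(U) = -(2 + U)/3 = -2/3 - U/3)
v(I) = -5/3 (v(I) = -2/3 - 1/3*3 = -2/3 - 1 = -5/3)
Y(q, A) = 49 (Y(q, A) = 7**2 = 49)
w = 21/3824 (w = (((1/4)*21)/239)/4 = ((21/4)*(1/239))/4 = (1/4)*(21/956) = 21/3824 ≈ 0.0054916)
(Y(v(-4), (0 + o) - 4) + w)**2 = (49 + 21/3824)**2 = (187397/3824)**2 = 35117635609/14622976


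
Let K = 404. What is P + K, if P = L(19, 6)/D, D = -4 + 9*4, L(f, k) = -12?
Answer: 3229/8 ≈ 403.63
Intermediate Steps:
D = 32 (D = -4 + 36 = 32)
P = -3/8 (P = -12/32 = -12*1/32 = -3/8 ≈ -0.37500)
P + K = -3/8 + 404 = 3229/8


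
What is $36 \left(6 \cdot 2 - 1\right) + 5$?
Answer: $401$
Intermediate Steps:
$36 \left(6 \cdot 2 - 1\right) + 5 = 36 \left(12 - 1\right) + 5 = 36 \cdot 11 + 5 = 396 + 5 = 401$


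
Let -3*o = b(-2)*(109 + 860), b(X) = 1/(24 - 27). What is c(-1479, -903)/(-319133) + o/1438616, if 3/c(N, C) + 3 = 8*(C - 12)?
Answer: 251622495767/3362061357792744 ≈ 7.4842e-5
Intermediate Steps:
b(X) = -⅓ (b(X) = 1/(-3) = -⅓)
o = 323/3 (o = -(-1)*(109 + 860)/9 = -(-1)*969/9 = -⅓*(-323) = 323/3 ≈ 107.67)
c(N, C) = 3/(-99 + 8*C) (c(N, C) = 3/(-3 + 8*(C - 12)) = 3/(-3 + 8*(-12 + C)) = 3/(-3 + (-96 + 8*C)) = 3/(-99 + 8*C))
c(-1479, -903)/(-319133) + o/1438616 = (3/(-99 + 8*(-903)))/(-319133) + (323/3)/1438616 = (3/(-99 - 7224))*(-1/319133) + (323/3)*(1/1438616) = (3/(-7323))*(-1/319133) + 323/4315848 = (3*(-1/7323))*(-1/319133) + 323/4315848 = -1/2441*(-1/319133) + 323/4315848 = 1/779003653 + 323/4315848 = 251622495767/3362061357792744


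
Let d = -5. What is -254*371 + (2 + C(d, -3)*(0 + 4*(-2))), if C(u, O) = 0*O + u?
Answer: -94192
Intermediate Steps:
C(u, O) = u (C(u, O) = 0 + u = u)
-254*371 + (2 + C(d, -3)*(0 + 4*(-2))) = -254*371 + (2 - 5*(0 + 4*(-2))) = -94234 + (2 - 5*(0 - 8)) = -94234 + (2 - 5*(-8)) = -94234 + (2 + 40) = -94234 + 42 = -94192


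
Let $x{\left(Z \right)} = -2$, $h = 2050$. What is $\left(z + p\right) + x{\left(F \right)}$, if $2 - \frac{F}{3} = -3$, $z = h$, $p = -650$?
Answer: $1398$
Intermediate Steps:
$z = 2050$
$F = 15$ ($F = 6 - -9 = 6 + 9 = 15$)
$\left(z + p\right) + x{\left(F \right)} = \left(2050 - 650\right) - 2 = 1400 - 2 = 1398$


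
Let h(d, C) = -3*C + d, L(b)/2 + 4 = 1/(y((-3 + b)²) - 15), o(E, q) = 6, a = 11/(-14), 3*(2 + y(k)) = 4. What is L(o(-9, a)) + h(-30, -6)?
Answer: -946/47 ≈ -20.128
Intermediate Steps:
y(k) = -⅔ (y(k) = -2 + (⅓)*4 = -2 + 4/3 = -⅔)
a = -11/14 (a = 11*(-1/14) = -11/14 ≈ -0.78571)
L(b) = -382/47 (L(b) = -8 + 2/(-⅔ - 15) = -8 + 2/(-47/3) = -8 + 2*(-3/47) = -8 - 6/47 = -382/47)
h(d, C) = d - 3*C
L(o(-9, a)) + h(-30, -6) = -382/47 + (-30 - 3*(-6)) = -382/47 + (-30 + 18) = -382/47 - 12 = -946/47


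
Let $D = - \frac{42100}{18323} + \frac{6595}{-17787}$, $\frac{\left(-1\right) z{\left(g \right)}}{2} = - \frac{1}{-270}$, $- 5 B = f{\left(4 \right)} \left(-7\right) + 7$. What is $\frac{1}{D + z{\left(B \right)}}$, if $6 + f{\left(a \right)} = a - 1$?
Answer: $- \frac{14666004045}{39243916892} \approx -0.37371$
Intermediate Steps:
$f{\left(a \right)} = -7 + a$ ($f{\left(a \right)} = -6 + \left(a - 1\right) = -6 + \left(-1 + a\right) = -7 + a$)
$B = - \frac{28}{5}$ ($B = - \frac{\left(-7 + 4\right) \left(-7\right) + 7}{5} = - \frac{\left(-3\right) \left(-7\right) + 7}{5} = - \frac{21 + 7}{5} = \left(- \frac{1}{5}\right) 28 = - \frac{28}{5} \approx -5.6$)
$z{\left(g \right)} = - \frac{1}{135}$ ($z{\left(g \right)} = - 2 \left(- \frac{1}{-270}\right) = - 2 \left(\left(-1\right) \left(- \frac{1}{270}\right)\right) = \left(-2\right) \frac{1}{270} = - \frac{1}{135}$)
$D = - \frac{869672885}{325911201}$ ($D = \left(-42100\right) \frac{1}{18323} + 6595 \left(- \frac{1}{17787}\right) = - \frac{42100}{18323} - \frac{6595}{17787} = - \frac{869672885}{325911201} \approx -2.6684$)
$\frac{1}{D + z{\left(B \right)}} = \frac{1}{- \frac{869672885}{325911201} - \frac{1}{135}} = \frac{1}{- \frac{39243916892}{14666004045}} = - \frac{14666004045}{39243916892}$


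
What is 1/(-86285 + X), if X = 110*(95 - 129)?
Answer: -1/90025 ≈ -1.1108e-5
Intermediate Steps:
X = -3740 (X = 110*(-34) = -3740)
1/(-86285 + X) = 1/(-86285 - 3740) = 1/(-90025) = -1/90025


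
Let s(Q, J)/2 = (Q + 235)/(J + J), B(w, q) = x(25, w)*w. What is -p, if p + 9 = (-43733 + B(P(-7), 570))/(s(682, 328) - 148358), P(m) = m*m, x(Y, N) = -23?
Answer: 423230483/48660507 ≈ 8.6976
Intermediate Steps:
P(m) = m²
B(w, q) = -23*w
s(Q, J) = (235 + Q)/J (s(Q, J) = 2*((Q + 235)/(J + J)) = 2*((235 + Q)/((2*J))) = 2*((235 + Q)*(1/(2*J))) = 2*((235 + Q)/(2*J)) = (235 + Q)/J)
p = -423230483/48660507 (p = -9 + (-43733 - 23*(-7)²)/((235 + 682)/328 - 148358) = -9 + (-43733 - 23*49)/((1/328)*917 - 148358) = -9 + (-43733 - 1127)/(917/328 - 148358) = -9 - 44860/(-48660507/328) = -9 - 44860*(-328/48660507) = -9 + 14714080/48660507 = -423230483/48660507 ≈ -8.6976)
-p = -1*(-423230483/48660507) = 423230483/48660507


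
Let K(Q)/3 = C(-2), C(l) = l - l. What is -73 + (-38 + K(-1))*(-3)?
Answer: 41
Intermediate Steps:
C(l) = 0
K(Q) = 0 (K(Q) = 3*0 = 0)
-73 + (-38 + K(-1))*(-3) = -73 + (-38 + 0)*(-3) = -73 - 38*(-3) = -73 + 114 = 41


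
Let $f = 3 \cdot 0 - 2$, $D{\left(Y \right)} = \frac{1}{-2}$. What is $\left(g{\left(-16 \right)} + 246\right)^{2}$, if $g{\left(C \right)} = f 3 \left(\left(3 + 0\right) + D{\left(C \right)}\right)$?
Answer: $53361$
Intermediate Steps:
$D{\left(Y \right)} = - \frac{1}{2}$
$f = -2$ ($f = 0 - 2 = -2$)
$g{\left(C \right)} = -15$ ($g{\left(C \right)} = \left(-2\right) 3 \left(\left(3 + 0\right) - \frac{1}{2}\right) = - 6 \left(3 - \frac{1}{2}\right) = \left(-6\right) \frac{5}{2} = -15$)
$\left(g{\left(-16 \right)} + 246\right)^{2} = \left(-15 + 246\right)^{2} = 231^{2} = 53361$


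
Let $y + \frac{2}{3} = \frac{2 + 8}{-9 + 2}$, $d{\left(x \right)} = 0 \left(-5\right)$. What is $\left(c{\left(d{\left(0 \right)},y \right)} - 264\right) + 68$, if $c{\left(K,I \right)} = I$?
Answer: $- \frac{4160}{21} \approx -198.1$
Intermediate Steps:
$d{\left(x \right)} = 0$
$y = - \frac{44}{21}$ ($y = - \frac{2}{3} + \frac{2 + 8}{-9 + 2} = - \frac{2}{3} + \frac{10}{-7} = - \frac{2}{3} + 10 \left(- \frac{1}{7}\right) = - \frac{2}{3} - \frac{10}{7} = - \frac{44}{21} \approx -2.0952$)
$\left(c{\left(d{\left(0 \right)},y \right)} - 264\right) + 68 = \left(- \frac{44}{21} - 264\right) + 68 = - \frac{5588}{21} + 68 = - \frac{4160}{21}$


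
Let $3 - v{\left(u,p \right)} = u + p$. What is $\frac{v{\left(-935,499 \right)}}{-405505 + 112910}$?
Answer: $- \frac{439}{292595} \approx -0.0015004$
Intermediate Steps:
$v{\left(u,p \right)} = 3 - p - u$ ($v{\left(u,p \right)} = 3 - \left(u + p\right) = 3 - \left(p + u\right) = 3 - p - u$)
$\frac{v{\left(-935,499 \right)}}{-405505 + 112910} = \frac{3 - 499 - -935}{-405505 + 112910} = \frac{3 - 499 + 935}{-292595} = 439 \left(- \frac{1}{292595}\right) = - \frac{439}{292595}$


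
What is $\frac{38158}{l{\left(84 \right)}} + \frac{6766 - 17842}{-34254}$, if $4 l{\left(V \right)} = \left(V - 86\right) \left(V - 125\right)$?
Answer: $\frac{435763730}{234069} \approx 1861.7$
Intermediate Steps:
$l{\left(V \right)} = \frac{\left(-125 + V\right) \left(-86 + V\right)}{4}$ ($l{\left(V \right)} = \frac{\left(V - 86\right) \left(V - 125\right)}{4} = \frac{\left(-86 + V\right) \left(-125 + V\right)}{4} = \frac{\left(-125 + V\right) \left(-86 + V\right)}{4}$)
$\frac{38158}{l{\left(84 \right)}} + \frac{6766 - 17842}{-34254} = \frac{38158}{\frac{5375}{2} - 4431 + \frac{84^{2}}{4}} + \frac{6766 - 17842}{-34254} = \frac{38158}{\frac{5375}{2} - 4431 + \frac{1}{4} \cdot 7056} - - \frac{1846}{5709} = \frac{38158}{\frac{5375}{2} - 4431 + 1764} + \frac{1846}{5709} = \frac{38158}{\frac{41}{2}} + \frac{1846}{5709} = 38158 \cdot \frac{2}{41} + \frac{1846}{5709} = \frac{76316}{41} + \frac{1846}{5709} = \frac{435763730}{234069}$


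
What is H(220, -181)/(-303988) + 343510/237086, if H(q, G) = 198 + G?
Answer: 52209443709/36035649484 ≈ 1.4488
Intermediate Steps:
H(220, -181)/(-303988) + 343510/237086 = (198 - 181)/(-303988) + 343510/237086 = 17*(-1/303988) + 343510*(1/237086) = -17/303988 + 171755/118543 = 52209443709/36035649484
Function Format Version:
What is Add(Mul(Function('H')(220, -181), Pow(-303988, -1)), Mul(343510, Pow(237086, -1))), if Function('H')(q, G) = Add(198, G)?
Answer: Rational(52209443709, 36035649484) ≈ 1.4488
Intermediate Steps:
Add(Mul(Function('H')(220, -181), Pow(-303988, -1)), Mul(343510, Pow(237086, -1))) = Add(Mul(Add(198, -181), Pow(-303988, -1)), Mul(343510, Pow(237086, -1))) = Add(Mul(17, Rational(-1, 303988)), Mul(343510, Rational(1, 237086))) = Add(Rational(-17, 303988), Rational(171755, 118543)) = Rational(52209443709, 36035649484)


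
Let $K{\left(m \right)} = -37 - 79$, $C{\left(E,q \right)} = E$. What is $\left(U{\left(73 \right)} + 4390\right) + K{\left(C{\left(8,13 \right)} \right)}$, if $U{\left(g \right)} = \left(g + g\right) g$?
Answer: $14932$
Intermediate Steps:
$U{\left(g \right)} = 2 g^{2}$ ($U{\left(g \right)} = 2 g g = 2 g^{2}$)
$K{\left(m \right)} = -116$
$\left(U{\left(73 \right)} + 4390\right) + K{\left(C{\left(8,13 \right)} \right)} = \left(2 \cdot 73^{2} + 4390\right) - 116 = \left(2 \cdot 5329 + 4390\right) - 116 = \left(10658 + 4390\right) - 116 = 15048 - 116 = 14932$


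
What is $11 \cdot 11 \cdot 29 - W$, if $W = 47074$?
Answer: $-43565$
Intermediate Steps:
$11 \cdot 11 \cdot 29 - W = 11 \cdot 11 \cdot 29 - 47074 = 121 \cdot 29 - 47074 = 3509 - 47074 = -43565$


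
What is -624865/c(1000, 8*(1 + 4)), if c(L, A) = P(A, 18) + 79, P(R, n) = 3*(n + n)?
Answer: -624865/187 ≈ -3341.5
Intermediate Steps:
P(R, n) = 6*n (P(R, n) = 3*(2*n) = 6*n)
c(L, A) = 187 (c(L, A) = 6*18 + 79 = 108 + 79 = 187)
-624865/c(1000, 8*(1 + 4)) = -624865/187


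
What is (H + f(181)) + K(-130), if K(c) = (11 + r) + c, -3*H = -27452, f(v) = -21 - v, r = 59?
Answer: 26666/3 ≈ 8888.7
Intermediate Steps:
H = 27452/3 (H = -1/3*(-27452) = 27452/3 ≈ 9150.7)
K(c) = 70 + c (K(c) = (11 + 59) + c = 70 + c)
(H + f(181)) + K(-130) = (27452/3 + (-21 - 1*181)) + (70 - 130) = (27452/3 + (-21 - 181)) - 60 = (27452/3 - 202) - 60 = 26846/3 - 60 = 26666/3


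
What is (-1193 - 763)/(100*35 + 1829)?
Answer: -1956/5329 ≈ -0.36705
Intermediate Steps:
(-1193 - 763)/(100*35 + 1829) = -1956/(3500 + 1829) = -1956/5329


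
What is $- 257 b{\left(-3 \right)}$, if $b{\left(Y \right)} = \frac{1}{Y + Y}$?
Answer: $\frac{257}{6} \approx 42.833$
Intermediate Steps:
$b{\left(Y \right)} = \frac{1}{2 Y}$
$- 257 b{\left(-3 \right)} = - 257 \frac{1}{2 \left(-3\right)} = - 257 \cdot \frac{1}{2} \left(- \frac{1}{3}\right) = \left(-257\right) \left(- \frac{1}{6}\right) = \frac{257}{6}$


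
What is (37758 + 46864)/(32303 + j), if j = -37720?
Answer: -84622/5417 ≈ -15.622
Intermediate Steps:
(37758 + 46864)/(32303 + j) = (37758 + 46864)/(32303 - 37720) = 84622/(-5417) = 84622*(-1/5417) = -84622/5417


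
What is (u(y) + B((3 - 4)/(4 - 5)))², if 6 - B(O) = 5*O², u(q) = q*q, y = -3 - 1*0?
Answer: 100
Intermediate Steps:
y = -3 (y = -3 + 0 = -3)
u(q) = q²
B(O) = 6 - 5*O²
(u(y) + B((3 - 4)/(4 - 5)))² = ((-3)² + (6 - 5*(3 - 4)²/(4 - 5)²))² = (9 + (6 - 5*(-1/(-1))²))² = (9 + (6 - 5*(-1*(-1))²))² = (9 + (6 - 5*1²))² = (9 + (6 - 5*1))² = (9 + (6 - 5))² = (9 + 1)² = 10² = 100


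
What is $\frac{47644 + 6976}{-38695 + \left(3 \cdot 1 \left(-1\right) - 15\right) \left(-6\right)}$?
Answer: $- \frac{54620}{38587} \approx -1.4155$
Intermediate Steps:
$\frac{47644 + 6976}{-38695 + \left(3 \cdot 1 \left(-1\right) - 15\right) \left(-6\right)} = \frac{54620}{-38695 + \left(3 \left(-1\right) - 15\right) \left(-6\right)} = \frac{54620}{-38695 + \left(-3 - 15\right) \left(-6\right)} = \frac{54620}{-38695 - -108} = \frac{54620}{-38695 + 108} = \frac{54620}{-38587} = 54620 \left(- \frac{1}{38587}\right) = - \frac{54620}{38587}$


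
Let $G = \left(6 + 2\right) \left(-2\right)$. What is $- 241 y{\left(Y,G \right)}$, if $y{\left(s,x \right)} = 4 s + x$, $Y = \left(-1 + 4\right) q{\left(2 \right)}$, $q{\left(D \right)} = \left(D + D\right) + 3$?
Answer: $-16388$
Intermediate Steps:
$q{\left(D \right)} = 3 + 2 D$ ($q{\left(D \right)} = 2 D + 3 = 3 + 2 D$)
$Y = 21$ ($Y = \left(-1 + 4\right) \left(3 + 2 \cdot 2\right) = 3 \left(3 + 4\right) = 3 \cdot 7 = 21$)
$G = -16$ ($G = 8 \left(-2\right) = -16$)
$y{\left(s,x \right)} = x + 4 s$
$- 241 y{\left(Y,G \right)} = - 241 \left(-16 + 4 \cdot 21\right) = - 241 \left(-16 + 84\right) = \left(-241\right) 68 = -16388$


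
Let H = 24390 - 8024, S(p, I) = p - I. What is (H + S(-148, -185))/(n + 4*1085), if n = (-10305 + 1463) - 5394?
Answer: -16403/9896 ≈ -1.6575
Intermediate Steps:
H = 16366
n = -14236 (n = -8842 - 5394 = -14236)
(H + S(-148, -185))/(n + 4*1085) = (16366 + (-148 - 1*(-185)))/(-14236 + 4*1085) = (16366 + (-148 + 185))/(-14236 + 4340) = (16366 + 37)/(-9896) = 16403*(-1/9896) = -16403/9896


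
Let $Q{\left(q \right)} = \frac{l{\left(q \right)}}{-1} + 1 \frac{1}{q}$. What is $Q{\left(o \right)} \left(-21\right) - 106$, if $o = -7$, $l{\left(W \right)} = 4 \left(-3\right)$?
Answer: $-355$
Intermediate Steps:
$l{\left(W \right)} = -12$
$Q{\left(q \right)} = 12 + \frac{1}{q}$ ($Q{\left(q \right)} = - \frac{12}{-1} + 1 \frac{1}{q} = \left(-12\right) \left(-1\right) + \frac{1}{q} = 12 + \frac{1}{q}$)
$Q{\left(o \right)} \left(-21\right) - 106 = \left(12 + \frac{1}{-7}\right) \left(-21\right) - 106 = \left(12 - \frac{1}{7}\right) \left(-21\right) - 106 = \frac{83}{7} \left(-21\right) - 106 = -249 - 106 = -355$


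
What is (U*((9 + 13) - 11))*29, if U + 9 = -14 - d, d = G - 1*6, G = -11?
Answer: -1914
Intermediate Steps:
d = -17 (d = -11 - 1*6 = -11 - 6 = -17)
U = -6 (U = -9 + (-14 - 1*(-17)) = -9 + (-14 + 17) = -9 + 3 = -6)
(U*((9 + 13) - 11))*29 = -6*((9 + 13) - 11)*29 = -6*(22 - 11)*29 = -6*11*29 = -66*29 = -1914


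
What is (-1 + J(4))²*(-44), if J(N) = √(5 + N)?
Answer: -176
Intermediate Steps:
(-1 + J(4))²*(-44) = (-1 + √(5 + 4))²*(-44) = (-1 + √9)²*(-44) = (-1 + 3)²*(-44) = 2²*(-44) = 4*(-44) = -176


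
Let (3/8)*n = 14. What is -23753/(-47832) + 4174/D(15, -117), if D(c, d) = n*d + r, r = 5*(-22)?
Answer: -46642417/107095848 ≈ -0.43552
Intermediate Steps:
n = 112/3 (n = (8/3)*14 = 112/3 ≈ 37.333)
r = -110
D(c, d) = -110 + 112*d/3 (D(c, d) = 112*d/3 - 110 = -110 + 112*d/3)
-23753/(-47832) + 4174/D(15, -117) = -23753/(-47832) + 4174/(-110 + (112/3)*(-117)) = -23753*(-1/47832) + 4174/(-110 - 4368) = 23753/47832 + 4174/(-4478) = 23753/47832 + 4174*(-1/4478) = 23753/47832 - 2087/2239 = -46642417/107095848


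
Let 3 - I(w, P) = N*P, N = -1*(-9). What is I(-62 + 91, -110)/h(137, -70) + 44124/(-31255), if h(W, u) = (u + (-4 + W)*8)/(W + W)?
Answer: 604290261/2219105 ≈ 272.31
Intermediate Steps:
N = 9
h(W, u) = (-32 + u + 8*W)/(2*W) (h(W, u) = (u + (-32 + 8*W))/((2*W)) = (-32 + u + 8*W)*(1/(2*W)) = (-32 + u + 8*W)/(2*W))
I(w, P) = 3 - 9*P
I(-62 + 91, -110)/h(137, -70) + 44124/(-31255) = (3 - 9*(-110))/(((½)*(-32 - 70 + 8*137)/137)) + 44124/(-31255) = (3 + 990)/(((½)*(1/137)*(-32 - 70 + 1096))) + 44124*(-1/31255) = 993/(((½)*(1/137)*994)) - 44124/31255 = 993/(497/137) - 44124/31255 = 993*(137/497) - 44124/31255 = 136041/497 - 44124/31255 = 604290261/2219105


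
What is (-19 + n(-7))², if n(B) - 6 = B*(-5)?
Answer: 484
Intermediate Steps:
n(B) = 6 - 5*B (n(B) = 6 + B*(-5) = 6 - 5*B)
(-19 + n(-7))² = (-19 + (6 - 5*(-7)))² = (-19 + (6 + 35))² = (-19 + 41)² = 22² = 484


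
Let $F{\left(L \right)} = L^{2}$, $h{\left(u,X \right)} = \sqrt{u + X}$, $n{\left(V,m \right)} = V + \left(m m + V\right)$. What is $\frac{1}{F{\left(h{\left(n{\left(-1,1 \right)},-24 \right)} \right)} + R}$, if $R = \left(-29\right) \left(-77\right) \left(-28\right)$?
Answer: $- \frac{1}{62549} \approx -1.5987 \cdot 10^{-5}$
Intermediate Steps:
$R = -62524$ ($R = 2233 \left(-28\right) = -62524$)
$n{\left(V,m \right)} = m^{2} + 2 V$ ($n{\left(V,m \right)} = V + \left(m^{2} + V\right) = V + \left(V + m^{2}\right) = m^{2} + 2 V$)
$h{\left(u,X \right)} = \sqrt{X + u}$
$\frac{1}{F{\left(h{\left(n{\left(-1,1 \right)},-24 \right)} \right)} + R} = \frac{1}{\left(\sqrt{-24 + \left(1^{2} + 2 \left(-1\right)\right)}\right)^{2} - 62524} = \frac{1}{\left(\sqrt{-24 + \left(1 - 2\right)}\right)^{2} - 62524} = \frac{1}{\left(\sqrt{-24 - 1}\right)^{2} - 62524} = \frac{1}{\left(\sqrt{-25}\right)^{2} - 62524} = \frac{1}{\left(5 i\right)^{2} - 62524} = \frac{1}{-25 - 62524} = \frac{1}{-62549} = - \frac{1}{62549}$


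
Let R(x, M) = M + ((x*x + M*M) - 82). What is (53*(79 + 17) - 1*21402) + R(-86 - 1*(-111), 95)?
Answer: -6651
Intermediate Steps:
R(x, M) = -82 + M + M**2 + x**2 (R(x, M) = M + ((x**2 + M**2) - 82) = M + ((M**2 + x**2) - 82) = M + (-82 + M**2 + x**2) = -82 + M + M**2 + x**2)
(53*(79 + 17) - 1*21402) + R(-86 - 1*(-111), 95) = (53*(79 + 17) - 1*21402) + (-82 + 95 + 95**2 + (-86 - 1*(-111))**2) = (53*96 - 21402) + (-82 + 95 + 9025 + (-86 + 111)**2) = (5088 - 21402) + (-82 + 95 + 9025 + 25**2) = -16314 + (-82 + 95 + 9025 + 625) = -16314 + 9663 = -6651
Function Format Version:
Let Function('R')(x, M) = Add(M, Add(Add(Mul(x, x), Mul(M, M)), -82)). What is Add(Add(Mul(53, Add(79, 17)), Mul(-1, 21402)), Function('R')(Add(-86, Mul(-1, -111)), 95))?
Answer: -6651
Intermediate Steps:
Function('R')(x, M) = Add(-82, M, Pow(M, 2), Pow(x, 2)) (Function('R')(x, M) = Add(M, Add(Add(Pow(x, 2), Pow(M, 2)), -82)) = Add(M, Add(Add(Pow(M, 2), Pow(x, 2)), -82)) = Add(M, Add(-82, Pow(M, 2), Pow(x, 2))) = Add(-82, M, Pow(M, 2), Pow(x, 2)))
Add(Add(Mul(53, Add(79, 17)), Mul(-1, 21402)), Function('R')(Add(-86, Mul(-1, -111)), 95)) = Add(Add(Mul(53, Add(79, 17)), Mul(-1, 21402)), Add(-82, 95, Pow(95, 2), Pow(Add(-86, Mul(-1, -111)), 2))) = Add(Add(Mul(53, 96), -21402), Add(-82, 95, 9025, Pow(Add(-86, 111), 2))) = Add(Add(5088, -21402), Add(-82, 95, 9025, Pow(25, 2))) = Add(-16314, Add(-82, 95, 9025, 625)) = Add(-16314, 9663) = -6651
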